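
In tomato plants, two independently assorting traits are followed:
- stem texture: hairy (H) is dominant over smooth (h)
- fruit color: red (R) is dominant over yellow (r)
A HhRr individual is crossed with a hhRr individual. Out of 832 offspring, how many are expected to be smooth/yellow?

Dihybrid cross HhRr × hhRr — consider each gene separately:
stem texture: Hh × hh → 2 Hh, 2 hh → 2 H_ : 2 hh (out of 4)
fruit color: Rr × Rr → 1 RR, 2 Rr, 1 rr → 3 R_ : 1 rr (out of 4)
Combine (counts out of 4 × 4 = 16): hairy/red (H_R_) = 2×3 = 6; hairy/yellow (H_rr) = 2×1 = 2; smooth/red (hhR_) = 2×3 = 6; smooth/yellow (hhrr) = 2×1 = 2
Phenotype counts (out of 16): 6 hairy/red, 2 hairy/yellow, 6 smooth/red, 2 smooth/yellow
smooth/yellow: 2 out of 16 → fraction 1/8
Expected count = 1/8 × 832 = 104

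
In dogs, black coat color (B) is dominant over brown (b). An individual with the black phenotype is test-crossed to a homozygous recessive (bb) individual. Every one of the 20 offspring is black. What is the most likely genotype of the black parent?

Test cross: ? × bb
All offspring are black.
If the unknown parent were heterozygous (Bb), about half of 20 offspring would be brown; none are. The unknown parent is most likely homozygous dominant (BB).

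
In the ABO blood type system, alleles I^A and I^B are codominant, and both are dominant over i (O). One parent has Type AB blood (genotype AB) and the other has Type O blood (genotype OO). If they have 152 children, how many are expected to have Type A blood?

Cross: AB × OO
Possible offspring genotypes: 2 AO, 2 BO
Blood type counts: 2 Type A, 2 Type B
Probability of Type A: 2/4 = 1/2
Expected count = 1/2 × 152 = 76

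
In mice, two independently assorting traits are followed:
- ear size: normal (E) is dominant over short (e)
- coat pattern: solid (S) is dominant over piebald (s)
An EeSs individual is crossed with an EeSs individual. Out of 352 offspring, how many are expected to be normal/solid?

Dihybrid cross EeSs × EeSs — consider each gene separately:
ear size: Ee × Ee → 1 EE, 2 Ee, 1 ee → 3 E_ : 1 ee (out of 4)
coat pattern: Ss × Ss → 1 SS, 2 Ss, 1 ss → 3 S_ : 1 ss (out of 4)
Combine (counts out of 4 × 4 = 16): normal/solid (E_S_) = 3×3 = 9; normal/piebald (E_ss) = 3×1 = 3; short/solid (eeS_) = 1×3 = 3; short/piebald (eess) = 1×1 = 1
Phenotype counts (out of 16): 9 normal/solid, 3 normal/piebald, 3 short/solid, 1 short/piebald
normal/solid: 9 out of 16 → fraction 9/16
Expected count = 9/16 × 352 = 198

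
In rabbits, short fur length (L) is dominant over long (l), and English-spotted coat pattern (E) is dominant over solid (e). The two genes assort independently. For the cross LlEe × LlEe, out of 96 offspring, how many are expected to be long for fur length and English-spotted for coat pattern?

Dihybrid cross LlEe × LlEe — consider each gene separately:
fur length: Ll × Ll → 1 LL, 2 Ll, 1 ll → 3 L_ : 1 ll (out of 4)
coat pattern: Ee × Ee → 1 EE, 2 Ee, 1 ee → 3 E_ : 1 ee (out of 4)
Looking for: long (ll) and English-spotted (E_)
P(long) = 1/4, P(English-spotted) = 3/4
P(both) = 1/4 × 3/4 = 3/16
Expected count = 3/16 × 96 = 18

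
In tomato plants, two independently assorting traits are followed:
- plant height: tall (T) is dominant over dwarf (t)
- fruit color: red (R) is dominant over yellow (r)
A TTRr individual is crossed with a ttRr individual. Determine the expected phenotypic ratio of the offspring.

Dihybrid cross TTRr × ttRr — consider each gene separately:
plant height: TT × tt → 4 Tt → 4 T_ (out of 4)
fruit color: Rr × Rr → 1 RR, 2 Rr, 1 rr → 3 R_ : 1 rr (out of 4)
Combine (counts out of 4 × 4 = 16): tall/red (T_R_) = 4×3 = 12; tall/yellow (T_rr) = 4×1 = 4
Phenotype counts (out of 16): 12 tall/red, 4 tall/yellow
Ratio: 3 tall/red : 1 tall/yellow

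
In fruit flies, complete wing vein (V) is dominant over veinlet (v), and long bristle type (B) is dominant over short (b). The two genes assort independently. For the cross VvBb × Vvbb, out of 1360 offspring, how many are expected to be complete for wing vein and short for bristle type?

Dihybrid cross VvBb × Vvbb — consider each gene separately:
wing vein: Vv × Vv → 1 VV, 2 Vv, 1 vv → 3 V_ : 1 vv (out of 4)
bristle type: Bb × bb → 2 Bb, 2 bb → 2 B_ : 2 bb (out of 4)
Looking for: complete (V_) and short (bb)
P(complete) = 3/4, P(short) = 2/4
P(both) = 3/4 × 2/4 = 6/16 = 3/8
Expected count = 3/8 × 1360 = 510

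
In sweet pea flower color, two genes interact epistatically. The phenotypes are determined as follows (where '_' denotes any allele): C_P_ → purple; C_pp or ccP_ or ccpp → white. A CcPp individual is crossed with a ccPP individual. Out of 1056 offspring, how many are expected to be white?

Cross: CcPp × ccPP — consider each gene separately:
C gene: Cc × cc → 2 Cc, 2 cc → 2 C_ : 2 cc (out of 4)
P gene: Pp × PP → 2 PP, 2 Pp → 4 P_ (out of 4)
Genotype classes (out of 4 × 4 = 16): C_P_ = 2×4 = 8; ccP_ = 2×4 = 8
Apply the phenotype rules: C_P_ (8) → purple; ccP_ (8) → white
Phenotype counts (out of 16): 8 purple, 8 white
white: 8 out of 16 → fraction 1/2
Expected count = 1/2 × 1056 = 528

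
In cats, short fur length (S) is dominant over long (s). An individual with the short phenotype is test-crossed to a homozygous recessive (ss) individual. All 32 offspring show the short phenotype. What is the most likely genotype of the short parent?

Test cross: ? × ss
All offspring are short.
If the unknown parent were heterozygous (Ss), about half of 32 offspring would be long; none are. The unknown parent is most likely homozygous dominant (SS).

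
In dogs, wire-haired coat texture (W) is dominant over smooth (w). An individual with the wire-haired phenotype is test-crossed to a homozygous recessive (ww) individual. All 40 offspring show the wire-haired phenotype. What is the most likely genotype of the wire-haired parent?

Test cross: ? × ww
All offspring are wire-haired.
If the unknown parent were heterozygous (Ww), about half of 40 offspring would be smooth; none are. The unknown parent is most likely homozygous dominant (WW).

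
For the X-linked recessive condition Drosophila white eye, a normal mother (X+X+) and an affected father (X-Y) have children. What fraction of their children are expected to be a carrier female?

Cross: X+X+ × X-Y
Offspring: 2 X+X-, 2 X+Y
Probability of a carrier female: 2/4 = 1/2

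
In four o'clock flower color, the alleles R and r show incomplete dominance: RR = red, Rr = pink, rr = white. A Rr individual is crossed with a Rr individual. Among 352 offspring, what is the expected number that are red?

Punnett square for Rr × Rr:
Offspring genotypes: 1 RR, 2 Rr, 1 rr
Phenotype counts: 1 red, 2 pink, 1 white
red: 1 out of 4 → fraction 1/4
Expected count = 1/4 × 352 = 88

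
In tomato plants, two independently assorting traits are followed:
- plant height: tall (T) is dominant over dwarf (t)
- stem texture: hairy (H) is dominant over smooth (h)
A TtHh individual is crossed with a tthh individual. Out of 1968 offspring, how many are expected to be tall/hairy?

Dihybrid cross TtHh × tthh — consider each gene separately:
plant height: Tt × tt → 2 Tt, 2 tt → 2 T_ : 2 tt (out of 4)
stem texture: Hh × hh → 2 Hh, 2 hh → 2 H_ : 2 hh (out of 4)
Combine (counts out of 4 × 4 = 16): tall/hairy (T_H_) = 2×2 = 4; tall/smooth (T_hh) = 2×2 = 4; dwarf/hairy (ttH_) = 2×2 = 4; dwarf/smooth (tthh) = 2×2 = 4
Phenotype counts (out of 16): 4 tall/hairy, 4 tall/smooth, 4 dwarf/hairy, 4 dwarf/smooth
tall/hairy: 4 out of 16 → fraction 1/4
Expected count = 1/4 × 1968 = 492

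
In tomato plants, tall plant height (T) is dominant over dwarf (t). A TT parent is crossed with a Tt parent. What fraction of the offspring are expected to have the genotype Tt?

Punnett square for TT × Tt:
Offspring genotypes: 2 TT, 2 Tt
Total offspring: 4
Count with target: 2
Probability: 2/4 = 1/2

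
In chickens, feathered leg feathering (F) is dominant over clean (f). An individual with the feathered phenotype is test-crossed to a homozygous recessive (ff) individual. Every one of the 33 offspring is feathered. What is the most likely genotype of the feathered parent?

Test cross: ? × ff
All offspring are feathered.
If the unknown parent were heterozygous (Ff), about half of 33 offspring would be clean; none are. The unknown parent is most likely homozygous dominant (FF).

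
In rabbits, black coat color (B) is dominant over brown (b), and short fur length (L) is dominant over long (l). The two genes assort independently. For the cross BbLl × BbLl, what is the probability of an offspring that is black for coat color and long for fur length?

Dihybrid cross BbLl × BbLl — consider each gene separately:
coat color: Bb × Bb → 1 BB, 2 Bb, 1 bb → 3 B_ : 1 bb (out of 4)
fur length: Ll × Ll → 1 LL, 2 Ll, 1 ll → 3 L_ : 1 ll (out of 4)
Looking for: black (B_) and long (ll)
P(black) = 3/4, P(long) = 1/4
P(both) = 3/4 × 1/4 = 3/16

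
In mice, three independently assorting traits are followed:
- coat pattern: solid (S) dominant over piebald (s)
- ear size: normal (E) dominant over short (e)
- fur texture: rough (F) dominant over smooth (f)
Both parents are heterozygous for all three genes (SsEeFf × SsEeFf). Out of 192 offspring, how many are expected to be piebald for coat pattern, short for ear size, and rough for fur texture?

Trihybrid cross: SsEeFf × SsEeFf
Each trait segregates independently with a 3:1 phenotypic ratio, so each gene contributes 3/4 (dominant) or 1/4 (recessive).
Target: piebald (coat pattern), short (ear size), rough (fur texture)
Probability = product of independent per-trait probabilities
= 1/4 × 1/4 × 3/4 = 3/64
Expected count = 3/64 × 192 = 9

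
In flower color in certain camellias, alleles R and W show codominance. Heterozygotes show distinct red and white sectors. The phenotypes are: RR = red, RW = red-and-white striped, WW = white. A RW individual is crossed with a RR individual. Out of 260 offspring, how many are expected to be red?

Punnett square for RW × RR:
Offspring genotypes: 2 RR, 2 RW
Phenotype counts: 2 red, 2 red-and-white striped
red: 2 out of 4 → fraction 1/2
Expected count = 1/2 × 260 = 130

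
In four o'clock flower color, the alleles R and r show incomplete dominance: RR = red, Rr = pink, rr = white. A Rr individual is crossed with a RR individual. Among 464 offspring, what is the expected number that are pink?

Punnett square for Rr × RR:
Offspring genotypes: 2 RR, 2 Rr
Phenotype counts: 2 red, 2 pink
pink: 2 out of 4 → fraction 1/2
Expected count = 1/2 × 464 = 232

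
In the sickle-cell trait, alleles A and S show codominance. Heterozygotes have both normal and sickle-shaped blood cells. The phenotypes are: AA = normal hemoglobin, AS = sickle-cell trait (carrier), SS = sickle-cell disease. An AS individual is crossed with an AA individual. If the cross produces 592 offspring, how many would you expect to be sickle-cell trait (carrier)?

Punnett square for AS × AA:
Offspring genotypes: 2 AA, 2 AS
Phenotype counts: 2 normal hemoglobin, 2 sickle-cell trait (carrier)
sickle-cell trait (carrier): 2 out of 4 → fraction 1/2
Expected count = 1/2 × 592 = 296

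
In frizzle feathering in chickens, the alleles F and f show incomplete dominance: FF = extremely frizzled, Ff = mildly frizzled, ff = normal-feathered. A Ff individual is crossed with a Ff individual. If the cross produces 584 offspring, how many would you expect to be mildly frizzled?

Punnett square for Ff × Ff:
Offspring genotypes: 1 FF, 2 Ff, 1 ff
Phenotype counts: 1 extremely frizzled, 2 mildly frizzled, 1 normal-feathered
mildly frizzled: 2 out of 4 → fraction 1/2
Expected count = 1/2 × 584 = 292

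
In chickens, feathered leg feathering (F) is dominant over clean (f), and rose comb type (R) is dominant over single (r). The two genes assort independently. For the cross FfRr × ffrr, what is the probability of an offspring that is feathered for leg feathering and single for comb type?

Dihybrid cross FfRr × ffrr — consider each gene separately:
leg feathering: Ff × ff → 2 Ff, 2 ff → 2 F_ : 2 ff (out of 4)
comb type: Rr × rr → 2 Rr, 2 rr → 2 R_ : 2 rr (out of 4)
Looking for: feathered (F_) and single (rr)
P(feathered) = 2/4, P(single) = 2/4
P(both) = 2/4 × 2/4 = 4/16 = 1/4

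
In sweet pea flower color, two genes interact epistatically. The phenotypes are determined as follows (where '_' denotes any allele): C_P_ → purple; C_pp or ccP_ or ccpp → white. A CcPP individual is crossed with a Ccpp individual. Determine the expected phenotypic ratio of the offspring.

Cross: CcPP × Ccpp — consider each gene separately:
C gene: Cc × Cc → 1 CC, 2 Cc, 1 cc → 3 C_ : 1 cc (out of 4)
P gene: PP × pp → 4 Pp → 4 P_ (out of 4)
Genotype classes (out of 4 × 4 = 16): C_P_ = 3×4 = 12; ccP_ = 1×4 = 4
Apply the phenotype rules: C_P_ (12) → purple; ccP_ (4) → white
Phenotype counts (out of 16): 12 purple, 4 white
Ratio: 3 purple : 1 white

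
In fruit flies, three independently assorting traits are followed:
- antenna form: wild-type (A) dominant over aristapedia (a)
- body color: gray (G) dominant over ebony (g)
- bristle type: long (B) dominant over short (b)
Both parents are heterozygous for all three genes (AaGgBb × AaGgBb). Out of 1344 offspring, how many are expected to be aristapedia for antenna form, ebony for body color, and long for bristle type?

Trihybrid cross: AaGgBb × AaGgBb
Each trait segregates independently with a 3:1 phenotypic ratio, so each gene contributes 3/4 (dominant) or 1/4 (recessive).
Target: aristapedia (antenna form), ebony (body color), long (bristle type)
Probability = product of independent per-trait probabilities
= 1/4 × 1/4 × 3/4 = 3/64
Expected count = 3/64 × 1344 = 63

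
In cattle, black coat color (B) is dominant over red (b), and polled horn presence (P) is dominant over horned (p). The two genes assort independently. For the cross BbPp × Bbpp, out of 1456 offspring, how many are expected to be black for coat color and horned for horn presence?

Dihybrid cross BbPp × Bbpp — consider each gene separately:
coat color: Bb × Bb → 1 BB, 2 Bb, 1 bb → 3 B_ : 1 bb (out of 4)
horn presence: Pp × pp → 2 Pp, 2 pp → 2 P_ : 2 pp (out of 4)
Looking for: black (B_) and horned (pp)
P(black) = 3/4, P(horned) = 2/4
P(both) = 3/4 × 2/4 = 6/16 = 3/8
Expected count = 3/8 × 1456 = 546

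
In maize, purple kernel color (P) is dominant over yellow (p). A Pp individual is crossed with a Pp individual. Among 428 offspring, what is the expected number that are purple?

Punnett square for Pp × Pp:
Offspring genotypes: 1 PP, 2 Pp, 1 pp
purple: 3, yellow: 1
purple: 3 out of 4 → fraction 3/4
Expected count = 3/4 × 428 = 321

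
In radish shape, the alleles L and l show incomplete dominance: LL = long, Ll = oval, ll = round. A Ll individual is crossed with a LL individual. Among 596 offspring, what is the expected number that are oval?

Punnett square for Ll × LL:
Offspring genotypes: 2 LL, 2 Ll
Phenotype counts: 2 long, 2 oval
oval: 2 out of 4 → fraction 1/2
Expected count = 1/2 × 596 = 298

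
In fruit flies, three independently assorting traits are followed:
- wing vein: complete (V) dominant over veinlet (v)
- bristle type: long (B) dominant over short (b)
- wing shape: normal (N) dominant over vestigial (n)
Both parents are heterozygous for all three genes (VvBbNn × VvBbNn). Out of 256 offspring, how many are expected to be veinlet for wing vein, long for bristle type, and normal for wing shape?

Trihybrid cross: VvBbNn × VvBbNn
Each trait segregates independently with a 3:1 phenotypic ratio, so each gene contributes 3/4 (dominant) or 1/4 (recessive).
Target: veinlet (wing vein), long (bristle type), normal (wing shape)
Probability = product of independent per-trait probabilities
= 1/4 × 3/4 × 3/4 = 9/64
Expected count = 9/64 × 256 = 36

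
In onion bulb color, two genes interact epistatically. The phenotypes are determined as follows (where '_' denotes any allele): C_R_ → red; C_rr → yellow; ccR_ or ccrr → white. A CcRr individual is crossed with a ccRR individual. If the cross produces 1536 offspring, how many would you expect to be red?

Cross: CcRr × ccRR — consider each gene separately:
C gene: Cc × cc → 2 Cc, 2 cc → 2 C_ : 2 cc (out of 4)
R gene: Rr × RR → 2 RR, 2 Rr → 4 R_ (out of 4)
Genotype classes (out of 4 × 4 = 16): C_R_ = 2×4 = 8; ccR_ = 2×4 = 8
Apply the phenotype rules: C_R_ (8) → red; ccR_ (8) → white
Phenotype counts (out of 16): 8 red, 8 white
red: 8 out of 16 → fraction 1/2
Expected count = 1/2 × 1536 = 768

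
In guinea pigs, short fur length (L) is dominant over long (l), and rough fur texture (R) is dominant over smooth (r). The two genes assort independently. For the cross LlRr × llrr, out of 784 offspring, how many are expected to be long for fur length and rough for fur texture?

Dihybrid cross LlRr × llrr — consider each gene separately:
fur length: Ll × ll → 2 Ll, 2 ll → 2 L_ : 2 ll (out of 4)
fur texture: Rr × rr → 2 Rr, 2 rr → 2 R_ : 2 rr (out of 4)
Looking for: long (ll) and rough (R_)
P(long) = 2/4, P(rough) = 2/4
P(both) = 2/4 × 2/4 = 4/16 = 1/4
Expected count = 1/4 × 784 = 196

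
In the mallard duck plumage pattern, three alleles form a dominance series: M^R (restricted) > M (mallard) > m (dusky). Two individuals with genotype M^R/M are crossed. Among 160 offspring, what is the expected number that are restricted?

Cross: M^R/M × M^R/M
Allele dominance: M^R > M > m
Offspring genotypes: 1 M^R/M^R, 2 M^R/M, 1 M/M
Phenotype counts: 3 restricted, 1 mallard
restricted: 3 out of 4 → fraction 3/4
Expected count = 3/4 × 160 = 120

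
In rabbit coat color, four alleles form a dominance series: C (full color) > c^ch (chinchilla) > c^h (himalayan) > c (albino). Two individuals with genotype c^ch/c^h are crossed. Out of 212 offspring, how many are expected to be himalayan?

Cross: c^ch/c^h × c^ch/c^h
Allele dominance: C > c^ch > c^h > c
Offspring genotypes: 1 c^ch/c^ch, 2 c^ch/c^h, 1 c^h/c^h
Phenotype counts: 3 chinchilla, 1 himalayan
himalayan: 1 out of 4 → fraction 1/4
Expected count = 1/4 × 212 = 53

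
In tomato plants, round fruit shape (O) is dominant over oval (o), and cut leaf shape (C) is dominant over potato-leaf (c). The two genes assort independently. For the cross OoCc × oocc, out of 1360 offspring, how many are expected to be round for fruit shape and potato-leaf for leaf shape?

Dihybrid cross OoCc × oocc — consider each gene separately:
fruit shape: Oo × oo → 2 Oo, 2 oo → 2 O_ : 2 oo (out of 4)
leaf shape: Cc × cc → 2 Cc, 2 cc → 2 C_ : 2 cc (out of 4)
Looking for: round (O_) and potato-leaf (cc)
P(round) = 2/4, P(potato-leaf) = 2/4
P(both) = 2/4 × 2/4 = 4/16 = 1/4
Expected count = 1/4 × 1360 = 340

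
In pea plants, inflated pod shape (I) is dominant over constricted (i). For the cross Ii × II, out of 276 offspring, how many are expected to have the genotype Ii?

Punnett square for Ii × II:
Offspring genotypes: 2 II, 2 Ii
Total offspring: 4
Count with target: 2
Probability: 2/4 = 1/2
Expected count = 1/2 × 276 = 138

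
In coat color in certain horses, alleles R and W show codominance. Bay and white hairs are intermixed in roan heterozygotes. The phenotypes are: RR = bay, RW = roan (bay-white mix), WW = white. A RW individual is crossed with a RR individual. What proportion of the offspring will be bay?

Punnett square for RW × RR:
Offspring genotypes: 2 RR, 2 RW
Phenotype counts: 2 bay, 2 roan (bay-white mix)
bay: 2 out of 4
Probability: 2/4 = 1/2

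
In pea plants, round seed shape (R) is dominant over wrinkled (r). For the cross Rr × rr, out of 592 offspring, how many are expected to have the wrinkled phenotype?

Punnett square for Rr × rr:
Offspring genotypes: 2 Rr, 2 rr
Total offspring: 4
Count with target: 2
Probability: 2/4 = 1/2
Expected count = 1/2 × 592 = 296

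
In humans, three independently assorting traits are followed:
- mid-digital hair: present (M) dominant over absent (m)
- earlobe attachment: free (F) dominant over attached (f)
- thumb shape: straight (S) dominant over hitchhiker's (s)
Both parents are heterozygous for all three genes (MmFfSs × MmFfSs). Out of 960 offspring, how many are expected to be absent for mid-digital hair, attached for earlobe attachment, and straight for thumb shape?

Trihybrid cross: MmFfSs × MmFfSs
Each trait segregates independently with a 3:1 phenotypic ratio, so each gene contributes 3/4 (dominant) or 1/4 (recessive).
Target: absent (mid-digital hair), attached (earlobe attachment), straight (thumb shape)
Probability = product of independent per-trait probabilities
= 1/4 × 1/4 × 3/4 = 3/64
Expected count = 3/64 × 960 = 45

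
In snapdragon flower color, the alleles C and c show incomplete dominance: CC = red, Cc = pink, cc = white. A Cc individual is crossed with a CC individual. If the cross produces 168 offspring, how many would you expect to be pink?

Punnett square for Cc × CC:
Offspring genotypes: 2 CC, 2 Cc
Phenotype counts: 2 red, 2 pink
pink: 2 out of 4 → fraction 1/2
Expected count = 1/2 × 168 = 84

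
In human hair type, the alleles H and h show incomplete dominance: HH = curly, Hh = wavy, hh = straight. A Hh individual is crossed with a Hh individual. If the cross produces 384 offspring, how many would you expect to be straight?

Punnett square for Hh × Hh:
Offspring genotypes: 1 HH, 2 Hh, 1 hh
Phenotype counts: 1 curly, 2 wavy, 1 straight
straight: 1 out of 4 → fraction 1/4
Expected count = 1/4 × 384 = 96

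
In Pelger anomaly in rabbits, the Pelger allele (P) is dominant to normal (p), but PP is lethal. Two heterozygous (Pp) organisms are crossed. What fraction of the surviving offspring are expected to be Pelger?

Cross: Pp × Pp
Punnett square offspring (before lethality): 1 PP, 2 Pp, 1 pp
The PP genotype is lethal (embryos die); surviving offspring: 2 Pp, 1 pp
Pelger: 2 out of 3
Probability: 2/3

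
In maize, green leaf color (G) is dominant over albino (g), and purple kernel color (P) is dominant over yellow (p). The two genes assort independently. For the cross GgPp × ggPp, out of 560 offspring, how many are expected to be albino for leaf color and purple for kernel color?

Dihybrid cross GgPp × ggPp — consider each gene separately:
leaf color: Gg × gg → 2 Gg, 2 gg → 2 G_ : 2 gg (out of 4)
kernel color: Pp × Pp → 1 PP, 2 Pp, 1 pp → 3 P_ : 1 pp (out of 4)
Looking for: albino (gg) and purple (P_)
P(albino) = 2/4, P(purple) = 3/4
P(both) = 2/4 × 3/4 = 6/16 = 3/8
Expected count = 3/8 × 560 = 210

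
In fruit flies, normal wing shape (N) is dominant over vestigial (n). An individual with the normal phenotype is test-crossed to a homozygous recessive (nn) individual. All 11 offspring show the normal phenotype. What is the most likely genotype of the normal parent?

Test cross: ? × nn
All offspring are normal.
If the unknown parent were heterozygous (Nn), about half of 11 offspring would be vestigial; none are. The unknown parent is most likely homozygous dominant (NN).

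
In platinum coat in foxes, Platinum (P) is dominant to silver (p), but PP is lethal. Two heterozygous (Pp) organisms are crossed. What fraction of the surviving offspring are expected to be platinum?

Cross: Pp × Pp
Punnett square offspring (before lethality): 1 PP, 2 Pp, 1 pp
The PP genotype is lethal (embryos die); surviving offspring: 2 Pp, 1 pp
platinum: 2 out of 3
Probability: 2/3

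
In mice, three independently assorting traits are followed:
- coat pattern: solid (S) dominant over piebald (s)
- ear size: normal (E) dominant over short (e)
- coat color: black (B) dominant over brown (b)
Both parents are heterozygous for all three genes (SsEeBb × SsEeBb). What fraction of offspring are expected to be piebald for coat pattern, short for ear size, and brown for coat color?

Trihybrid cross: SsEeBb × SsEeBb
Each trait segregates independently with a 3:1 phenotypic ratio, so each gene contributes 3/4 (dominant) or 1/4 (recessive).
Target: piebald (coat pattern), short (ear size), brown (coat color)
Probability = product of independent per-trait probabilities
= 1/4 × 1/4 × 1/4 = 1/64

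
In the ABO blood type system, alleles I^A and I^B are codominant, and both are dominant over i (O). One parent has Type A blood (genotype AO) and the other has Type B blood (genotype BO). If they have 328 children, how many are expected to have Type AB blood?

Cross: AO × BO
Possible offspring genotypes: 1 AB, 1 AO, 1 BO, 1 OO
Blood type counts: 1 Type AB, 1 Type A, 1 Type B, 1 Type O
Probability of Type AB: 1/4
Expected count = 1/4 × 328 = 82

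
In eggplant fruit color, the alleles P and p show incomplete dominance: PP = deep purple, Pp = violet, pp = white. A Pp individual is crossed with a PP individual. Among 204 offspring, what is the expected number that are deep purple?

Punnett square for Pp × PP:
Offspring genotypes: 2 PP, 2 Pp
Phenotype counts: 2 deep purple, 2 violet
deep purple: 2 out of 4 → fraction 1/2
Expected count = 1/2 × 204 = 102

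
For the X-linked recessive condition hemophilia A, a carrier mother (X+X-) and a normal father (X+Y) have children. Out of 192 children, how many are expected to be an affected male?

Cross: X+X- × X+Y
Offspring: 1 X+X+, 1 X+Y, 1 X+X-, 1 X-Y
Probability of an affected male: 1/4
Expected count = 1/4 × 192 = 48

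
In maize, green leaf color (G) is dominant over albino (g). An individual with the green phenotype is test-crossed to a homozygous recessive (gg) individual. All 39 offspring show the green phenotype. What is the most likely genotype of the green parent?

Test cross: ? × gg
All offspring are green.
If the unknown parent were heterozygous (Gg), about half of 39 offspring would be albino; none are. The unknown parent is most likely homozygous dominant (GG).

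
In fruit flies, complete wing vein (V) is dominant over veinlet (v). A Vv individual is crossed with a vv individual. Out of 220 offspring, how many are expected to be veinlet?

Punnett square for Vv × vv:
Offspring genotypes: 2 Vv, 2 vv
complete: 2, veinlet: 2
veinlet: 2 out of 4 → fraction 1/2
Expected count = 1/2 × 220 = 110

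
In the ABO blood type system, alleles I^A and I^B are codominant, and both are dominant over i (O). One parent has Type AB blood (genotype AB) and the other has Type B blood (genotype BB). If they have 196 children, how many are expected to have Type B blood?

Cross: AB × BB
Possible offspring genotypes: 2 AB, 2 BB
Blood type counts: 2 Type AB, 2 Type B
Probability of Type B: 2/4 = 1/2
Expected count = 1/2 × 196 = 98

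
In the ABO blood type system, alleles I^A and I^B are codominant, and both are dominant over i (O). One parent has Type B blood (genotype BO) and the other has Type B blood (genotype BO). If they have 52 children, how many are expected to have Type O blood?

Cross: BO × BO
Possible offspring genotypes: 1 BB, 2 BO, 1 OO
Blood type counts: 3 Type B, 1 Type O
Probability of Type O: 1/4
Expected count = 1/4 × 52 = 13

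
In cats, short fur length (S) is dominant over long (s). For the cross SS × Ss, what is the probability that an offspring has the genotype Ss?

Punnett square for SS × Ss:
Offspring genotypes: 2 SS, 2 Ss
Total offspring: 4
Count with target: 2
Probability: 2/4 = 1/2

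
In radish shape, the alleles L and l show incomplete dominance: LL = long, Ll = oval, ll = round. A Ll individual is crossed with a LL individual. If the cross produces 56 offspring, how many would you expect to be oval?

Punnett square for Ll × LL:
Offspring genotypes: 2 LL, 2 Ll
Phenotype counts: 2 long, 2 oval
oval: 2 out of 4 → fraction 1/2
Expected count = 1/2 × 56 = 28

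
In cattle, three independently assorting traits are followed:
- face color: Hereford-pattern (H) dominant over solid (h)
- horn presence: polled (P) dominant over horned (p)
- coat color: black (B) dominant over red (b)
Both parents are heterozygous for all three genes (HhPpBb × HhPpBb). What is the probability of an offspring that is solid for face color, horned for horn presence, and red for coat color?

Trihybrid cross: HhPpBb × HhPpBb
Each trait segregates independently with a 3:1 phenotypic ratio, so each gene contributes 3/4 (dominant) or 1/4 (recessive).
Target: solid (face color), horned (horn presence), red (coat color)
Probability = product of independent per-trait probabilities
= 1/4 × 1/4 × 1/4 = 1/64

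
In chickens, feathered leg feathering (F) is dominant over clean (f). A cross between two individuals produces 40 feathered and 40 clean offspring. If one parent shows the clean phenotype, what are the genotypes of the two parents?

Observed offspring: 40 feathered, 40 clean
The observed ratio simplifies to 1:1. One parent shows clean, so its genotype must be ff. A 1:1 offspring split requires the other parent to be heterozygous (Ff).
Parent genotypes: ff × Ff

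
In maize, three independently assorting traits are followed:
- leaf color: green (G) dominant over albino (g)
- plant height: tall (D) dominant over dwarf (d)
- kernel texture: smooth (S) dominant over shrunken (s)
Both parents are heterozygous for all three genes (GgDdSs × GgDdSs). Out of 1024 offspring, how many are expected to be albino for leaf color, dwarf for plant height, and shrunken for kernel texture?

Trihybrid cross: GgDdSs × GgDdSs
Each trait segregates independently with a 3:1 phenotypic ratio, so each gene contributes 3/4 (dominant) or 1/4 (recessive).
Target: albino (leaf color), dwarf (plant height), shrunken (kernel texture)
Probability = product of independent per-trait probabilities
= 1/4 × 1/4 × 1/4 = 1/64
Expected count = 1/64 × 1024 = 16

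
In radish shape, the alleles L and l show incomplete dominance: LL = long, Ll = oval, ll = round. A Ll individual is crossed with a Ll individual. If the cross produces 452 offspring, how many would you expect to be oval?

Punnett square for Ll × Ll:
Offspring genotypes: 1 LL, 2 Ll, 1 ll
Phenotype counts: 1 long, 2 oval, 1 round
oval: 2 out of 4 → fraction 1/2
Expected count = 1/2 × 452 = 226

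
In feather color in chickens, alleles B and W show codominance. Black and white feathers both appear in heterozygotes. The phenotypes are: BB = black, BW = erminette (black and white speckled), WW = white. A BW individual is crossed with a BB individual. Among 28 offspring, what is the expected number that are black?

Punnett square for BW × BB:
Offspring genotypes: 2 BB, 2 BW
Phenotype counts: 2 black, 2 erminette (black and white speckled)
black: 2 out of 4 → fraction 1/2
Expected count = 1/2 × 28 = 14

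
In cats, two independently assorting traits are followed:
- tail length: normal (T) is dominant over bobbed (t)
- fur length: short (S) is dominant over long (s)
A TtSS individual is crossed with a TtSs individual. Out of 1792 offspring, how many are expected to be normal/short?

Dihybrid cross TtSS × TtSs — consider each gene separately:
tail length: Tt × Tt → 1 TT, 2 Tt, 1 tt → 3 T_ : 1 tt (out of 4)
fur length: SS × Ss → 2 SS, 2 Ss → 4 S_ (out of 4)
Combine (counts out of 4 × 4 = 16): normal/short (T_S_) = 3×4 = 12; bobbed/short (ttS_) = 1×4 = 4
Phenotype counts (out of 16): 12 normal/short, 4 bobbed/short
normal/short: 12 out of 16 → fraction 3/4
Expected count = 3/4 × 1792 = 1344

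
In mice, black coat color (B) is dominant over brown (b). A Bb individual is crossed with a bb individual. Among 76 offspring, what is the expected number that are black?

Punnett square for Bb × bb:
Offspring genotypes: 2 Bb, 2 bb
black: 2, brown: 2
black: 2 out of 4 → fraction 1/2
Expected count = 1/2 × 76 = 38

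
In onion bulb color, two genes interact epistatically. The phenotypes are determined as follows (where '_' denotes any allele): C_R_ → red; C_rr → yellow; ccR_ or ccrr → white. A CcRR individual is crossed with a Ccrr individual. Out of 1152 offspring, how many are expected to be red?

Cross: CcRR × Ccrr — consider each gene separately:
C gene: Cc × Cc → 1 CC, 2 Cc, 1 cc → 3 C_ : 1 cc (out of 4)
R gene: RR × rr → 4 Rr → 4 R_ (out of 4)
Genotype classes (out of 4 × 4 = 16): C_R_ = 3×4 = 12; ccR_ = 1×4 = 4
Apply the phenotype rules: C_R_ (12) → red; ccR_ (4) → white
Phenotype counts (out of 16): 12 red, 4 white
red: 12 out of 16 → fraction 3/4
Expected count = 3/4 × 1152 = 864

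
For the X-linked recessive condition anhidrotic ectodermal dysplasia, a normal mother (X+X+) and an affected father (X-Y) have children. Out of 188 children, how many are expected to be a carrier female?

Cross: X+X+ × X-Y
Offspring: 2 X+X-, 2 X+Y
Probability of a carrier female: 2/4 = 1/2
Expected count = 1/2 × 188 = 94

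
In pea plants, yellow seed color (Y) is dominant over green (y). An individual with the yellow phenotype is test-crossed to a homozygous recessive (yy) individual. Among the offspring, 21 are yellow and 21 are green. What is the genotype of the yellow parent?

Test cross: ? × yy
Offspring: 21 yellow, 21 green — approximately 1:1.
A 1:1 ratio in a test cross indicates the unknown parent is heterozygous (Yy).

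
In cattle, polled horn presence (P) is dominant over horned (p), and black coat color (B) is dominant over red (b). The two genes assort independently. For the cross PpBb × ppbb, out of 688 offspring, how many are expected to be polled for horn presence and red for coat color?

Dihybrid cross PpBb × ppbb — consider each gene separately:
horn presence: Pp × pp → 2 Pp, 2 pp → 2 P_ : 2 pp (out of 4)
coat color: Bb × bb → 2 Bb, 2 bb → 2 B_ : 2 bb (out of 4)
Looking for: polled (P_) and red (bb)
P(polled) = 2/4, P(red) = 2/4
P(both) = 2/4 × 2/4 = 4/16 = 1/4
Expected count = 1/4 × 688 = 172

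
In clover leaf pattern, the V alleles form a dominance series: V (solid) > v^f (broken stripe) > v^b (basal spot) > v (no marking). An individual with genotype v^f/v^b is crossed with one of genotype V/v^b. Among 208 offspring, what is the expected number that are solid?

Cross: v^f/v^b × V/v^b
Allele dominance: V > v^f > v^b > v
Offspring genotypes: 1 V/v^f, 1 v^f/v^b, 1 V/v^b, 1 v^b/v^b
Phenotype counts: 2 solid, 1 broken stripe, 1 basal spot
solid: 2 out of 4 → fraction 1/2
Expected count = 1/2 × 208 = 104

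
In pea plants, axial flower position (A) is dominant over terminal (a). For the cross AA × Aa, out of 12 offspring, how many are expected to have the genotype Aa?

Punnett square for AA × Aa:
Offspring genotypes: 2 AA, 2 Aa
Total offspring: 4
Count with target: 2
Probability: 2/4 = 1/2
Expected count = 1/2 × 12 = 6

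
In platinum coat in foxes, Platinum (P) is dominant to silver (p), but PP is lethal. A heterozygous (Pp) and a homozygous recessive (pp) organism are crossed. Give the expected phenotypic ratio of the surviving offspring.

Cross: Pp × pp
Punnett square offspring (before lethality): 2 Pp, 2 pp
No PP offspring are produced in this cross.
Ratio: 1 platinum : 1 silver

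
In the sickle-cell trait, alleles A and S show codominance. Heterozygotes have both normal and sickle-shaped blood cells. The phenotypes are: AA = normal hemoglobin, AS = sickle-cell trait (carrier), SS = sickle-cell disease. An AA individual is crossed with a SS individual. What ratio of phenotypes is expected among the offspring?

Punnett square for AA × SS:
Offspring genotypes: 4 AS
Phenotype counts: 4 sickle-cell trait (carrier)
Ratio: all sickle-cell trait (carrier)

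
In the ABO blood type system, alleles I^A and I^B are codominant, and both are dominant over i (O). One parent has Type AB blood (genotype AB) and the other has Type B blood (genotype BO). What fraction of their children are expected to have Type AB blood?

Cross: AB × BO
Possible offspring genotypes: 1 AB, 1 AO, 1 BB, 1 BO
Blood type counts: 1 Type AB, 1 Type A, 2 Type B
Probability of Type AB: 1/4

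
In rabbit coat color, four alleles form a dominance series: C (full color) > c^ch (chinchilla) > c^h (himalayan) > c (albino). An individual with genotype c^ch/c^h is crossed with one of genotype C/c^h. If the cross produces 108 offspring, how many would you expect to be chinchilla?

Cross: c^ch/c^h × C/c^h
Allele dominance: C > c^ch > c^h > c
Offspring genotypes: 1 C/c^ch, 1 c^ch/c^h, 1 C/c^h, 1 c^h/c^h
Phenotype counts: 2 full color, 1 chinchilla, 1 himalayan
chinchilla: 1 out of 4 → fraction 1/4
Expected count = 1/4 × 108 = 27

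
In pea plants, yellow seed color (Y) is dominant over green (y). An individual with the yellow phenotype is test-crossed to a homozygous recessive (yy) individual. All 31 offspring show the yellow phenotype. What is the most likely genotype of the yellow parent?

Test cross: ? × yy
All offspring are yellow.
If the unknown parent were heterozygous (Yy), about half of 31 offspring would be green; none are. The unknown parent is most likely homozygous dominant (YY).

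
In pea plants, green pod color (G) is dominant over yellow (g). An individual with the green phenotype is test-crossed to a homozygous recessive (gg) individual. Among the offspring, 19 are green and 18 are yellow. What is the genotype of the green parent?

Test cross: ? × gg
Offspring: 19 green, 18 yellow — approximately 1:1.
A 1:1 ratio in a test cross indicates the unknown parent is heterozygous (Gg).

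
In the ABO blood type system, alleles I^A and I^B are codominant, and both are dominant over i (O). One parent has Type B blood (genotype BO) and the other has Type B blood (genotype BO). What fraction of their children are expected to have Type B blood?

Cross: BO × BO
Possible offspring genotypes: 1 BB, 2 BO, 1 OO
Blood type counts: 3 Type B, 1 Type O
Probability of Type B: 3/4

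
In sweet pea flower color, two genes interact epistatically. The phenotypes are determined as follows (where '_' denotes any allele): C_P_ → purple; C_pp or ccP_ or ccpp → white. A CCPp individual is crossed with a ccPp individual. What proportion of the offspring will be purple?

Cross: CCPp × ccPp — consider each gene separately:
C gene: CC × cc → 4 Cc → 4 C_ (out of 4)
P gene: Pp × Pp → 1 PP, 2 Pp, 1 pp → 3 P_ : 1 pp (out of 4)
Genotype classes (out of 4 × 4 = 16): C_P_ = 4×3 = 12; C_pp = 4×1 = 4
Apply the phenotype rules: C_P_ (12) → purple; C_pp (4) → white
Phenotype counts (out of 16): 12 purple, 4 white
purple: 12 out of 16
Probability: 12/16 = 3/4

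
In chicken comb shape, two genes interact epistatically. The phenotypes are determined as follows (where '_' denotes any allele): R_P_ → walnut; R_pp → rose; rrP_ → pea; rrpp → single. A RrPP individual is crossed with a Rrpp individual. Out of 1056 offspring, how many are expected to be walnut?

Cross: RrPP × Rrpp — consider each gene separately:
R gene: Rr × Rr → 1 RR, 2 Rr, 1 rr → 3 R_ : 1 rr (out of 4)
P gene: PP × pp → 4 Pp → 4 P_ (out of 4)
Genotype classes (out of 4 × 4 = 16): R_P_ = 3×4 = 12; rrP_ = 1×4 = 4
Apply the phenotype rules: R_P_ (12) → walnut; rrP_ (4) → pea
Phenotype counts (out of 16): 12 walnut, 4 pea
walnut: 12 out of 16 → fraction 3/4
Expected count = 3/4 × 1056 = 792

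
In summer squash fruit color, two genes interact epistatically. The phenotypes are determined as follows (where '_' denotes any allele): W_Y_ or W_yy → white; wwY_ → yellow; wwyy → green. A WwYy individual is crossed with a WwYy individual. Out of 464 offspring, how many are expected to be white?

Cross: WwYy × WwYy — consider each gene separately:
W gene: Ww × Ww → 1 WW, 2 Ww, 1 ww → 3 W_ : 1 ww (out of 4)
Y gene: Yy × Yy → 1 YY, 2 Yy, 1 yy → 3 Y_ : 1 yy (out of 4)
Genotype classes (out of 4 × 4 = 16): W_Y_ = 3×3 = 9; W_yy = 3×1 = 3; wwY_ = 1×3 = 3; wwyy = 1×1 = 1
Apply the phenotype rules: W_Y_ (9) + W_yy (3) → white; wwY_ (3) → yellow; wwyy (1) → green
Phenotype counts (out of 16): 12 white, 3 yellow, 1 green
white: 12 out of 16 → fraction 3/4
Expected count = 3/4 × 464 = 348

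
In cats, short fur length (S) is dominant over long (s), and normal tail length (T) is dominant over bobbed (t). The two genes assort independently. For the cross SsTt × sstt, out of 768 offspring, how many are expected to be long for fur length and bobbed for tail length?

Dihybrid cross SsTt × sstt — consider each gene separately:
fur length: Ss × ss → 2 Ss, 2 ss → 2 S_ : 2 ss (out of 4)
tail length: Tt × tt → 2 Tt, 2 tt → 2 T_ : 2 tt (out of 4)
Looking for: long (ss) and bobbed (tt)
P(long) = 2/4, P(bobbed) = 2/4
P(both) = 2/4 × 2/4 = 4/16 = 1/4
Expected count = 1/4 × 768 = 192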